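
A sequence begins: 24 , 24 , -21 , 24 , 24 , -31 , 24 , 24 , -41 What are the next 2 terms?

Reading positions in blocks of 3 reveals the pattern AAB — 2 tracks woven together.
Track A is 24, 24, 24, 24, 24, 24, which is the constant sequence 24.
Track B is -21, -31, -41, which is arithmetic with common difference −10.
Term 10 comes from track A (its 7th entry): 24.
Position 11 falls in track A as its term 8, giving 24.

24, 24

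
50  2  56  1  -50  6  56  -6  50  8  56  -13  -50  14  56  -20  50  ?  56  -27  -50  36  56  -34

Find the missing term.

22

Split by position mod 4 into 4 tracks.
Track A = 50, -50, 50, -50, 50, -50: oscillating between 50 and -50.
Track B = 2, 6, 8, 14, ?, 36: each term equals the sum of the previous two.
Track C = 56, 56, 56, 56, 56, 56: the constant sequence 56.
Track D = 1, -6, -13, -20, -27, -34: linear: a_n = 8 − 7·n.
Filling track B at index 5 by its rule yields 22.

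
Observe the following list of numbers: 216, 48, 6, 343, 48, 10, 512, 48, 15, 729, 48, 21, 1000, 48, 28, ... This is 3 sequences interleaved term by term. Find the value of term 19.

1728

Taking every 3rd term gives 3 separate tracks.
Subsequence A: 216, 343, 512, 729, 1000 — the cubes 6³, 7³, 8³, ….
Subsequence B: 48, 48, 48, 48, 48 — always 48.
Subsequence C: 6, 10, 15, 21, 28 — triangular numbers starting at T_3.
The 19th slot belongs to subsequence A; its 7th term is 1728.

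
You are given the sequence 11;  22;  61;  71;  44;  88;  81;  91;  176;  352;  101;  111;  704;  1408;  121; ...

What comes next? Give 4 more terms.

131, 2816, 5632, 141

Reading positions in blocks of 4 reveals the pattern AABB — 2 tracks woven together.
Subsequence A: 11, 22, 44, 88, 176, 352, 704, 1408 — geometric, ×2 each step.
Subsequence B: 61, 71, 81, 91, 101, 111, 121 — arithmetic, step +10.
Position 16 → subsequence B, term 8 = 131.
Position 17 falls in subsequence A as its term 9, giving 2816.
Position 18 → subsequence A, term 10 = 5632.
Term 19 comes from subsequence B (its 9th entry): 141.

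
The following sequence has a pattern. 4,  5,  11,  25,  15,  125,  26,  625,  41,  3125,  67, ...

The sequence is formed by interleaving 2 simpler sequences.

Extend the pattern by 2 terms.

Positions 1, 3, 5, … form one subsequence and positions 2, 4, 6, … form another.
Subsequence A is 4, 11, 15, 26, 41, 67, which is a Fibonacci-like recurrence a_n = a_{n-1} + a_{n-2}.
Subsequence B is 5, 25, 125, 625, 3125, which is powers of 5.
Term 12 comes from subsequence B (its 6th entry): 15625.
Position 13 falls in subsequence A as its term 7, giving 108.

15625, 108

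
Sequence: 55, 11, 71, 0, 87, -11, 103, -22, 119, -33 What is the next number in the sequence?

The terms cycle through 2 interleaved subsequences.
Stream A: 55, 71, 87, 103, 119 (adding 16 each time).
Stream B: 11, 0, -11, -22, -33 (linear: a_n = 22 − 11·n).
The 11th slot belongs to stream A; its 6th term is 135.

135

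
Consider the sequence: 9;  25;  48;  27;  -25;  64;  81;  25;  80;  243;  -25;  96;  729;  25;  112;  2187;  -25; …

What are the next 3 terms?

The terms cycle through 3 interleaved subsequences.
Track A = 9, 27, 81, 243, 729, 2187: powers 3^2, 3^3, 3^4, ….
Track B = 25, -25, 25, -25, 25, -25: alternating ±25.
Track C = 48, 64, 80, 96, 112: arithmetic with common difference +16.
Position 18 falls in track C as its term 6, giving 128.
Position 19 falls in track A as its term 7, giving 6561.
Position 20 → track B, term 7 = 25.

128, 6561, 25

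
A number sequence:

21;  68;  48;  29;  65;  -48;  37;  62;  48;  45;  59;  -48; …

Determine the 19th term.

69

Read the sequence 3 terms at a time; column i is its own pattern.
Track A is 21, 29, 37, 45, which is adding 8 each time.
Track B is 68, 65, 62, 59, which is arithmetic, step −3.
Track C is 48, -48, 48, -48, which is alternating ±48.
The 19th slot belongs to track A; its 7th term is 69.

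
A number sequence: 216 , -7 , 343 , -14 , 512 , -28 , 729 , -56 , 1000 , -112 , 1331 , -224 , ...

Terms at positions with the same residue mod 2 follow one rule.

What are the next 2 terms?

1728, -448

Split by position mod 2 into 2 tracks.
Track A: 216, 343, 512, 729, 1000, 1331 (consecutive cubes n³ from n = 6).
Track B: -7, -14, -28, -56, -112, -224 (geometric, ×2 each step).
Position 13 falls in track A as its term 7, giving 1728.
Position 14 falls in track B as its term 7, giving -448.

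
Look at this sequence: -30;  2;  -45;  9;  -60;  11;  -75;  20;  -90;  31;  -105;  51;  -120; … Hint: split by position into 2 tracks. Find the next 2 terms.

Positions 1, 3, 5, … form one subsequence and positions 2, 4, 6, … form another.
Track A is -30, -45, -60, -75, -90, -105, -120, which is linear: a_n = -15 − 15·n.
Track B is 2, 9, 11, 20, 31, 51, which is each term equals the sum of the previous two.
Position 14 falls in track B as its term 7, giving 82.
Position 15 → track A, term 8 = -135.

82, -135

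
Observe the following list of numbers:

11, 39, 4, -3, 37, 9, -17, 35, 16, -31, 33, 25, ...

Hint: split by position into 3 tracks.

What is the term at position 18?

49

Split by position mod 3: positions 1, 4, 7, … form one track, and each other residue class forms its own.
Track A: 11, -3, -17, -31. Arithmetic, step −14.
Track B: 39, 37, 35, 33. Subtracting 2 each time.
Track C: 4, 9, 16, 25. The squares 2², 3², 4², ….
Term 18 comes from track C (its 6th entry): 49.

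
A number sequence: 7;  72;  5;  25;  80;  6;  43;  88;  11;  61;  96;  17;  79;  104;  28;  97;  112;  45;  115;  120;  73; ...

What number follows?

133

Split by position mod 3: positions 1, 4, 7, … form one track, and each other residue class forms its own.
Subsequence A: 7, 25, 43, 61, 79, 97, 115. Adding 18 each time.
Subsequence B: 72, 80, 88, 96, 104, 112, 120. Linear: a_n = 64 + 8·n.
Subsequence C: 5, 6, 11, 17, 28, 45, 73. Each term equals the sum of the previous two.
Position 22 falls in subsequence A as its term 8, giving 133.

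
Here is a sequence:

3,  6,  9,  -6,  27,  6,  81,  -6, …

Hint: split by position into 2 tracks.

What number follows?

Odd-indexed and even-indexed terms follow separate rules.
Track A: 3, 9, 27, 81 (powers 3^1, 3^2, 3^3, …).
Track B: 6, -6, 6, -6 (the oscillation 6·(−1)^(n+1)).
Position 9 falls in track A as its term 5, giving 243.

243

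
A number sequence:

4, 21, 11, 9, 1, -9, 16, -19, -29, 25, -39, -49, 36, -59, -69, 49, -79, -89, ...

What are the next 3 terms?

64, -99, -109

The slot pattern repeats as ABB (period 3), so there are 2 interleaved tracks.
Subsequence A: 4, 9, 16, 25, 36, 49. Perfect squares starting at 2².
Subsequence B: 21, 11, 1, -9, -19, -29, -39, -49, -59, -69, -79, -89. Arithmetic, step −10.
The 19th slot belongs to subsequence A; its 7th term is 64.
Position 20 → subsequence B, term 13 = -99.
Term 21 comes from subsequence B (its 14th entry): -109.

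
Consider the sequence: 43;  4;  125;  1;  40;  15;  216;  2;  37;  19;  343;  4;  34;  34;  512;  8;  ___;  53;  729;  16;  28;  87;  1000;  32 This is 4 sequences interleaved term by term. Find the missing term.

Taking every 4th term gives 4 separate tracks.
Track A = 43, 40, 37, 34, ?, 28: linear: a_n = 46 − 3·n.
Track B = 4, 15, 19, 34, 53, 87: each term equals the sum of the previous two.
Track C = 125, 216, 343, 512, 729, 1000: perfect cubes starting at 5³.
Track D = 1, 2, 4, 8, 16, 32: multiplying by 2 each time.
So the missing entry in track A is 31.

31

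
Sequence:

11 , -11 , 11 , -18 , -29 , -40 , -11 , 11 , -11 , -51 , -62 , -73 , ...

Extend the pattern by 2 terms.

Reading positions in blocks of 6 reveals the pattern AAABBB — 2 tracks woven together.
Track A: 11, -11, 11, -11, 11, -11 (the oscillation 11·(−1)^(n+1)).
Track B: -18, -29, -40, -51, -62, -73 (subtracting 11 each time).
Position 13 falls in track A as its term 7, giving 11.
Term 14 comes from track A (its 8th entry): -11.

11, -11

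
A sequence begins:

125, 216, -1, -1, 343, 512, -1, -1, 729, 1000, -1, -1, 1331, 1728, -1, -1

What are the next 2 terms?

The slot pattern repeats as AABB (period 4), so there are 2 interleaved tracks.
Stream A: 125, 216, 343, 512, 729, 1000, 1331, 1728. The cubes 5³, 6³, 7³, ….
Stream B: -1, -1, -1, -1, -1, -1, -1, -1. Always -1.
Position 17 → stream A, term 9 = 2197.
Position 18 falls in stream A as its term 10, giving 2744.

2197, 2744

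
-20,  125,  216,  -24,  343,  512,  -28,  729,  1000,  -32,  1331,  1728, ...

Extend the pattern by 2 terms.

Positions follow the repeating pattern ABB; grouping by letter gives 2 tracks.
Subsequence A is -20, -24, -28, -32, which is subtracting 4 each time.
Subsequence B is 125, 216, 343, 512, 729, 1000, 1331, 1728, which is perfect cubes starting at 5³.
The 13th slot belongs to subsequence A; its 5th term is -36.
Position 14 → subsequence B, term 9 = 2197.

-36, 2197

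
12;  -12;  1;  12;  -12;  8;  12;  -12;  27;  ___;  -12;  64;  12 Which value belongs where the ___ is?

Positions follow the repeating pattern AAB; grouping by letter gives 2 tracks.
Track A: 12, -12, 12, -12, 12, -12, ?, -12, 12 (the oscillation 12·(−1)^(n+1)).
Track B: 1, 8, 27, 64 (consecutive cubes n³ from n = 1).
Filling track A at index 7 by its rule yields 12.

12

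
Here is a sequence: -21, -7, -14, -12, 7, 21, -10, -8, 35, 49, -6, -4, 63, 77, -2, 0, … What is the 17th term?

91

Positions follow the repeating pattern AABB; grouping by letter gives 2 tracks.
Subsequence A is -21, -7, 7, 21, 35, 49, 63, 77, which is arithmetic with common difference +14.
Subsequence B is -14, -12, -10, -8, -6, -4, -2, 0, which is adding 2 each time.
The 17th slot belongs to subsequence A; its 9th term is 91.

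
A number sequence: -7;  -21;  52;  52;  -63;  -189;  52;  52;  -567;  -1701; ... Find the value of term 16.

The slot pattern repeats as AABB (period 4), so there are 2 interleaved tracks.
Stream A: -7, -21, -63, -189, -567, -1701 — geometric, ×3 each step.
Stream B: 52, 52, 52, 52 — constant 52.
Position 16 falls in stream B as its term 8, giving 52.

52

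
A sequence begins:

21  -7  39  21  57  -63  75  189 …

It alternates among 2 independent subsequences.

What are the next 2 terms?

Split by position mod 2 into 2 tracks.
Subsequence A: 21, 39, 57, 75 — adding 18 each time.
Subsequence B: -7, 21, -63, 189 — geometric, ×-3 each step.
The 9th slot belongs to subsequence A; its 5th term is 93.
Term 10 comes from subsequence B (its 5th entry): -567.

93, -567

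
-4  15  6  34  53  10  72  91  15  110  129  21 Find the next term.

Reading positions in blocks of 3 reveals the pattern AAB — 2 tracks woven together.
Track A: -4, 15, 34, 53, 72, 91, 110, 129 (adding 19 each time).
Track B: 6, 10, 15, 21 (triangular numbers starting at T_3).
Term 13 comes from track A (its 9th entry): 148.

148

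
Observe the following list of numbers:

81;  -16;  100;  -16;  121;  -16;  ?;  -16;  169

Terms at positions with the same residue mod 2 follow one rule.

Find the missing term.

The terms cycle through 2 interleaved subsequences.
Track A = 81, 100, 121, ?, 169: consecutive squares n² from n = 9.
Track B = -16, -16, -16, -16: constant -16.
So the missing entry in track A is 144.

144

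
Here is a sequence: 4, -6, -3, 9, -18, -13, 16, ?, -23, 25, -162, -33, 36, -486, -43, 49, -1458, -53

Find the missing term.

Split by position mod 3: positions 1, 4, 7, … form one track, and each other residue class forms its own.
Subsequence A is 4, 9, 16, 25, 36, 49, which is perfect squares starting at 2².
Subsequence B is -6, -18, ?, -162, -486, -1458, which is a geometric progression (common ratio 3).
Subsequence C is -3, -13, -23, -33, -43, -53, which is arithmetic with common difference −10.
Subsequence B's pattern makes the blank -54.

-54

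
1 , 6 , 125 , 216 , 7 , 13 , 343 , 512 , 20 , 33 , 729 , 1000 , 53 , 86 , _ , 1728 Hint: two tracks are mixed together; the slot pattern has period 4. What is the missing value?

Reading positions in blocks of 4 reveals the pattern AABB — 2 tracks woven together.
Stream A is 1, 6, 7, 13, 20, 33, 53, 86, which is Fibonacci-style (each term is the sum of the two before it).
Stream B is 125, 216, 343, 512, 729, 1000, ?, 1728, which is perfect cubes starting at 5³.
Filling stream B at index 7 by its rule yields 1331.

1331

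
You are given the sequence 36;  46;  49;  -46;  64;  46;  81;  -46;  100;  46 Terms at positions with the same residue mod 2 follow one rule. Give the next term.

121

The terms cycle through 2 interleaved subsequences.
Stream A: 36, 49, 64, 81, 100. Consecutive squares n² from n = 6.
Stream B: 46, -46, 46, -46, 46. Alternating ±46.
Term 11 comes from stream A (its 6th entry): 121.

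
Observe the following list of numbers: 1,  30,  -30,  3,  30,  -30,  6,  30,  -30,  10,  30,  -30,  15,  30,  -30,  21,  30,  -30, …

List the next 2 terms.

28, 30

Reading positions in blocks of 3 reveals the pattern ABB — 2 tracks woven together.
Track A: 1, 3, 6, 10, 15, 21 — triangular numbers n(n+1)/2 for n = 1, 2, ….
Track B: 30, -30, 30, -30, 30, -30, 30, -30, 30, -30, 30, -30 — oscillating between 30 and -30.
The 19th slot belongs to track A; its 7th term is 28.
Position 20 falls in track B as its term 13, giving 30.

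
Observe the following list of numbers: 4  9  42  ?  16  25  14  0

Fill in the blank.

Positions follow the repeating pattern AABB; grouping by letter gives 2 tracks.
Stream A: 4, 9, 16, 25 — consecutive squares n² from n = 2.
Stream B: 42, ?, 14, 0 — arithmetic with common difference −14.
So the missing entry in stream B is 28.

28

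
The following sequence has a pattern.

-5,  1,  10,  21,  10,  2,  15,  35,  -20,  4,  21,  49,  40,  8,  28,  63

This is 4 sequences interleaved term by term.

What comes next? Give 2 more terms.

Split by position mod 4: positions 1, 5, 9, … form one track, and each other residue class forms its own.
Subsequence A = -5, 10, -20, 40: geometric with ratio -2.
Subsequence B = 1, 2, 4, 8: successive powers of 2.
Subsequence C = 10, 15, 21, 28: the triangular numbers T_4, T_5, ….
Subsequence D = 21, 35, 49, 63: arithmetic with common difference +14.
Term 17 comes from subsequence A (its 5th entry): -80.
Position 18 → subsequence B, term 5 = 16.

-80, 16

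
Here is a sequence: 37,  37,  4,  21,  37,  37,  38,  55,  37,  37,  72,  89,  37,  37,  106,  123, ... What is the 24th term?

Positions follow the repeating pattern AABB; grouping by letter gives 2 tracks.
Track A: 37, 37, 37, 37, 37, 37, 37, 37 (the constant sequence 37).
Track B: 4, 21, 38, 55, 72, 89, 106, 123 (arithmetic, step +17).
Position 24 → track B, term 12 = 191.

191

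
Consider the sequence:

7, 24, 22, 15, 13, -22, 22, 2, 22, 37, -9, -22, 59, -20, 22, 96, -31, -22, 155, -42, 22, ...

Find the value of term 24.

-22

Taking every 3rd term gives 3 separate tracks.
Stream A is 7, 15, 22, 37, 59, 96, 155, which is a Fibonacci-like recurrence a_n = a_{n-1} + a_{n-2}.
Stream B is 24, 13, 2, -9, -20, -31, -42, which is arithmetic with common difference −11.
Stream C is 22, -22, 22, -22, 22, -22, 22, which is oscillating between 22 and -22.
The 24th slot belongs to stream C; its 8th term is -22.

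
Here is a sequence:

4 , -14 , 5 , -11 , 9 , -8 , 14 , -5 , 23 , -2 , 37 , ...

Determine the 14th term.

Positions 1, 3, 5, … form one subsequence and positions 2, 4, 6, … form another.
Track A: 4, 5, 9, 14, 23, 37 — Fibonacci-style (each term is the sum of the two before it).
Track B: -14, -11, -8, -5, -2 — adding 3 each time.
Position 14 → track B, term 7 = 4.

4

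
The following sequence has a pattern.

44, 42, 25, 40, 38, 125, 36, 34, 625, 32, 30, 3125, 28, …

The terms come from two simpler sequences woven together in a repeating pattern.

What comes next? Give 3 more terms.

26, 15625, 24

The slot pattern repeats as AAB (period 3), so there are 2 interleaved tracks.
Stream A is 44, 42, 40, 38, 36, 34, 32, 30, 28, which is arithmetic, step −2.
Stream B is 25, 125, 625, 3125, which is powers of 5.
Position 14 → stream A, term 10 = 26.
The 15th slot belongs to stream B; its 5th term is 15625.
Term 16 comes from stream A (its 11th entry): 24.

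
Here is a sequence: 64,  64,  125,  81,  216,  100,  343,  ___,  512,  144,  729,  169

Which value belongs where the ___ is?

Odd-indexed and even-indexed terms follow separate rules.
Subsequence A: 64, 125, 216, 343, 512, 729 — the cubes 4³, 5³, 6³, ….
Subsequence B: 64, 81, 100, ?, 144, 169 — the squares 8², 9², 10², ….
So the missing entry in subsequence B is 121.

121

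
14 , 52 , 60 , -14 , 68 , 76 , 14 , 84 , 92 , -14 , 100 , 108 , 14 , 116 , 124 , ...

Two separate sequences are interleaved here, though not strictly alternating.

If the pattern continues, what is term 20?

Reading positions in blocks of 3 reveals the pattern ABB — 2 tracks woven together.
Track A is 14, -14, 14, -14, 14, which is oscillating between 14 and -14.
Track B is 52, 60, 68, 76, 84, 92, 100, 108, 116, 124, which is adding 8 each time.
Term 20 comes from track B (its 13th entry): 148.

148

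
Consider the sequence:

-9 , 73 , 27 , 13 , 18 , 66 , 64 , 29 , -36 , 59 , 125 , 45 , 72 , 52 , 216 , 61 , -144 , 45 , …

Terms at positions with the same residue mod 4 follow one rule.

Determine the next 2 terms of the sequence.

343, 77

Split by position mod 4: positions 1, 5, 9, … form one track, and each other residue class forms its own.
Track A = -9, 18, -36, 72, -144: geometric with ratio -2.
Track B = 73, 66, 59, 52, 45: arithmetic with common difference −7.
Track C = 27, 64, 125, 216: perfect cubes starting at 3³.
Track D = 13, 29, 45, 61: adding 16 each time.
Position 19 → track C, term 5 = 343.
Position 20 → track D, term 5 = 77.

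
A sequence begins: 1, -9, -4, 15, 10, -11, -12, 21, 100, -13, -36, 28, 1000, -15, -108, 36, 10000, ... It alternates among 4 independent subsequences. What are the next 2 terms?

Read the sequence 4 terms at a time; column i is its own pattern.
Subsequence A: 1, 10, 100, 1000, 10000. Successive powers of 10.
Subsequence B: -9, -11, -13, -15. Arithmetic with common difference −2.
Subsequence C: -4, -12, -36, -108. Geometric with ratio 3.
Subsequence D: 15, 21, 28, 36. The triangular numbers T_5, T_6, ….
Term 18 comes from subsequence B (its 5th entry): -17.
The 19th slot belongs to subsequence C; its 5th term is -324.

-17, -324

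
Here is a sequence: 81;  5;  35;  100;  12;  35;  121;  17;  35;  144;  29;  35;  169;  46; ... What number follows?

Split by position mod 3: positions 1, 4, 7, … form one track, and each other residue class forms its own.
Subsequence A is 81, 100, 121, 144, 169, which is consecutive squares n² from n = 9.
Subsequence B is 5, 12, 17, 29, 46, which is each term equals the sum of the previous two.
Subsequence C is 35, 35, 35, 35, which is always 35.
Position 15 falls in subsequence C as its term 5, giving 35.

35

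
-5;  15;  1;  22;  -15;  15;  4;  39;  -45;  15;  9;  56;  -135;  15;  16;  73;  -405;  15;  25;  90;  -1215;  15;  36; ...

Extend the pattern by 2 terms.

Taking every 4th term gives 4 separate tracks.
Stream A: -5, -15, -45, -135, -405, -1215 (a geometric progression (common ratio 3)).
Stream B: 15, 15, 15, 15, 15, 15 (constant 15).
Stream C: 1, 4, 9, 16, 25, 36 (perfect squares starting at 1²).
Stream D: 22, 39, 56, 73, 90 (arithmetic, step +17).
Position 24 falls in stream D as its term 6, giving 107.
Position 25 falls in stream A as its term 7, giving -3645.

107, -3645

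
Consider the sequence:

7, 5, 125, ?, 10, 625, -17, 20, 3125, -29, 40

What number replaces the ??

-5

Split by position mod 3 into 3 tracks.
Track A = 7, ?, -17, -29: arithmetic with common difference −12.
Track B = 5, 10, 20, 40: multiplying by 2 each time.
Track C = 125, 625, 3125: powers 5^3, 5^4, 5^5, ….
So the missing entry in track A is -5.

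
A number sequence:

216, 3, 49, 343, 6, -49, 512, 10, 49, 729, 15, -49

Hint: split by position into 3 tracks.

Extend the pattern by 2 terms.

The terms cycle through 3 interleaved subsequences.
Track A: 216, 343, 512, 729. Perfect cubes starting at 6³.
Track B: 3, 6, 10, 15. Triangular numbers n(n+1)/2 for n = 2, 3, ….
Track C: 49, -49, 49, -49. Alternating ±49.
Position 13 → track A, term 5 = 1000.
Term 14 comes from track B (its 5th entry): 21.

1000, 21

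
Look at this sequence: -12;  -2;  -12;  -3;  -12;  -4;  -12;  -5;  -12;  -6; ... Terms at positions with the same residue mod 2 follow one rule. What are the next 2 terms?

Taking every 2nd term gives 2 separate tracks.
Track A: -12, -12, -12, -12, -12. The constant sequence -12.
Track B: -2, -3, -4, -5, -6. Arithmetic, step −1.
Position 11 → track A, term 6 = -12.
Term 12 comes from track B (its 6th entry): -7.

-12, -7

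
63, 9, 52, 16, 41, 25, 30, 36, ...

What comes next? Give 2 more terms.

19, 49

Positions 1, 3, 5, … form one subsequence and positions 2, 4, 6, … form another.
Subsequence A: 63, 52, 41, 30. Arithmetic with common difference −11.
Subsequence B: 9, 16, 25, 36. Consecutive squares n² from n = 3.
Position 9 → subsequence A, term 5 = 19.
Position 10 falls in subsequence B as its term 5, giving 49.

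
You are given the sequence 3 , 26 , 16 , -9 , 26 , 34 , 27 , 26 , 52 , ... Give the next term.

Split by position mod 3 into 3 tracks.
Track A = 3, -9, 27: geometric with ratio -3.
Track B = 26, 26, 26: the constant sequence 26.
Track C = 16, 34, 52: arithmetic with common difference +18.
Position 10 → track A, term 4 = -81.

-81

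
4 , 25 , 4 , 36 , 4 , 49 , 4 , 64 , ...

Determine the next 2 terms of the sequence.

4, 81

Odd-indexed and even-indexed terms follow separate rules.
Stream A is 4, 4, 4, 4, which is always 4.
Stream B is 25, 36, 49, 64, which is consecutive squares n² from n = 5.
Position 9 → stream A, term 5 = 4.
The 10th slot belongs to stream B; its 5th term is 81.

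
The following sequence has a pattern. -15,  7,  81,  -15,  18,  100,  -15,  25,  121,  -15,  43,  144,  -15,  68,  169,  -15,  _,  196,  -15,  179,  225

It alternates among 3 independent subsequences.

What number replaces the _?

The terms cycle through 3 interleaved subsequences.
Track A = -15, -15, -15, -15, -15, -15, -15: constant -15.
Track B = 7, 18, 25, 43, 68, ?, 179: each term equals the sum of the previous two.
Track C = 81, 100, 121, 144, 169, 196, 225: consecutive squares n² from n = 9.
The gap is track B's term 6; the rule gives 111.

111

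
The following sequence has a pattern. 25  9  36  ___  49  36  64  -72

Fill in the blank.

-18

Positions 1, 3, 5, … form one subsequence and positions 2, 4, 6, … form another.
Stream A is 25, 36, 49, 64, which is the squares 5², 6², 7², ….
Stream B is 9, ?, 36, -72, which is geometric, ×-2 each step.
The gap is stream B's term 2; the rule gives -18.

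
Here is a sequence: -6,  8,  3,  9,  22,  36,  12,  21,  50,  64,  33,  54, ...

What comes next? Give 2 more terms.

78, 92

Positions follow the repeating pattern AABB; grouping by letter gives 2 tracks.
Stream A = -6, 8, 22, 36, 50, 64: linear: a_n = -20 + 14·n.
Stream B = 3, 9, 12, 21, 33, 54: Fibonacci-style (each term is the sum of the two before it).
Position 13 falls in stream A as its term 7, giving 78.
Position 14 → stream A, term 8 = 92.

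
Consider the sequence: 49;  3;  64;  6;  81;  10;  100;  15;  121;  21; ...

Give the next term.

144

The terms cycle through 2 interleaved subsequences.
Track A is 49, 64, 81, 100, 121, which is perfect squares starting at 7².
Track B is 3, 6, 10, 15, 21, which is triangular numbers starting at T_2.
Term 11 comes from track A (its 6th entry): 144.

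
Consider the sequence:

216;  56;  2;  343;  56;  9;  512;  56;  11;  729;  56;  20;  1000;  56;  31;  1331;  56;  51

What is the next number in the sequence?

The terms cycle through 3 interleaved subsequences.
Stream A = 216, 343, 512, 729, 1000, 1331: the cubes 6³, 7³, 8³, ….
Stream B = 56, 56, 56, 56, 56, 56: constant 56.
Stream C = 2, 9, 11, 20, 31, 51: each term equals the sum of the previous two.
Term 19 comes from stream A (its 7th entry): 1728.

1728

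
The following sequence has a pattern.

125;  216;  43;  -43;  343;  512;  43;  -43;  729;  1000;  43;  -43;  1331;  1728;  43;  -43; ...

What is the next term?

2197

The slot pattern repeats as AABB (period 4), so there are 2 interleaved tracks.
Track A is 125, 216, 343, 512, 729, 1000, 1331, 1728, which is perfect cubes starting at 5³.
Track B is 43, -43, 43, -43, 43, -43, 43, -43, which is alternating ±43.
The 17th slot belongs to track A; its 9th term is 2197.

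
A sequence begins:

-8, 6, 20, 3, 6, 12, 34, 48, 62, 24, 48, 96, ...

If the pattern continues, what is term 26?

Reading positions in blocks of 6 reveals the pattern AAABBB — 2 tracks woven together.
Track A is -8, 6, 20, 34, 48, 62, which is linear: a_n = -22 + 14·n.
Track B is 3, 6, 12, 24, 48, 96, which is geometric, ×2 each step.
Position 26 → track A, term 14 = 174.

174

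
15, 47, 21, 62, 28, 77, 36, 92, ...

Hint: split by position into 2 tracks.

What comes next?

45

Odd-indexed and even-indexed terms follow separate rules.
Track A is 15, 21, 28, 36, which is triangular numbers starting at T_5.
Track B is 47, 62, 77, 92, which is linear: a_n = 32 + 15·n.
Position 9 → track A, term 5 = 45.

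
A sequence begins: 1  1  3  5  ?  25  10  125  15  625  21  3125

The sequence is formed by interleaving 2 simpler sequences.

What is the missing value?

Positions 1, 3, 5, … form one subsequence and positions 2, 4, 6, … form another.
Track A: 1, 3, ?, 10, 15, 21 — triangular numbers n(n+1)/2 for n = 1, 2, ….
Track B: 1, 5, 25, 125, 625, 3125 — powers of 5.
The gap is track A's term 3; the rule gives 6.

6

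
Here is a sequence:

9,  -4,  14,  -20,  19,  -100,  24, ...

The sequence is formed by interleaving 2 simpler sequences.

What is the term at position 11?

The terms cycle through 2 interleaved subsequences.
Stream A: 9, 14, 19, 24 — arithmetic, step +5.
Stream B: -4, -20, -100 — a geometric progression (common ratio 5).
Position 11 falls in stream A as its term 6, giving 34.

34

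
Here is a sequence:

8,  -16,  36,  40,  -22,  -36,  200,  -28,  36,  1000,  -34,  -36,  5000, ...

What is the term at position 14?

Split by position mod 3 into 3 tracks.
Stream A: 8, 40, 200, 1000, 5000 — geometric with ratio 5.
Stream B: -16, -22, -28, -34 — arithmetic, step −6.
Stream C: 36, -36, 36, -36 — oscillating between 36 and -36.
Position 14 → stream B, term 5 = -40.

-40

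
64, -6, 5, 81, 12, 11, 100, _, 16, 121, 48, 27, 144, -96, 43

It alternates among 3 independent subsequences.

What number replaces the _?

-24

Read the sequence 3 terms at a time; column i is its own pattern.
Stream A is 64, 81, 100, 121, 144, which is consecutive squares n² from n = 8.
Stream B is -6, 12, ?, 48, -96, which is geometric with ratio -2.
Stream C is 5, 11, 16, 27, 43, which is Fibonacci-style (each term is the sum of the two before it).
So the missing entry in stream B is -24.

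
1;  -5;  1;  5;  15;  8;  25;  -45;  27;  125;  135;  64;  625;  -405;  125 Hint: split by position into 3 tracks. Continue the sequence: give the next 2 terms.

Split by position mod 3: positions 1, 4, 7, … form one track, and each other residue class forms its own.
Subsequence A: 1, 5, 25, 125, 625. Powers 5^0, 5^1, 5^2, ….
Subsequence B: -5, 15, -45, 135, -405. Geometric, ×-3 each step.
Subsequence C: 1, 8, 27, 64, 125. Perfect cubes starting at 1³.
Position 16 → subsequence A, term 6 = 3125.
Position 17 → subsequence B, term 6 = 1215.

3125, 1215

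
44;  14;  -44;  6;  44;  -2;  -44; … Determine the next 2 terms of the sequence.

-10, 44

The terms cycle through 2 interleaved subsequences.
Subsequence A: 44, -44, 44, -44 — oscillating between 44 and -44.
Subsequence B: 14, 6, -2 — arithmetic, step −8.
The 8th slot belongs to subsequence B; its 4th term is -10.
Position 9 → subsequence A, term 5 = 44.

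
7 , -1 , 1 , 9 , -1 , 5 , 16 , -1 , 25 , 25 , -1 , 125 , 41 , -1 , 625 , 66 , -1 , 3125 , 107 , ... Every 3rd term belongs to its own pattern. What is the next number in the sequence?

Split by position mod 3 into 3 tracks.
Track A: 7, 9, 16, 25, 41, 66, 107. A Fibonacci-like recurrence a_n = a_{n-1} + a_{n-2}.
Track B: -1, -1, -1, -1, -1, -1. The constant sequence -1.
Track C: 1, 5, 25, 125, 625, 3125. Successive powers of 5.
The 20th slot belongs to track B; its 7th term is -1.

-1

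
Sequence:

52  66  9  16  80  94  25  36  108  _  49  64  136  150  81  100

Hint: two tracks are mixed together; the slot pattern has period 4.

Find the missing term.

122

Reading positions in blocks of 4 reveals the pattern AABB — 2 tracks woven together.
Stream A: 52, 66, 80, 94, 108, ?, 136, 150. Arithmetic with common difference +14.
Stream B: 9, 16, 25, 36, 49, 64, 81, 100. The squares 3², 4², 5², ….
Stream A's pattern makes the blank 122.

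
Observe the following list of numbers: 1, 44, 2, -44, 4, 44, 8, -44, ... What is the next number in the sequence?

Split by position mod 2 into 2 tracks.
Track A: 1, 2, 4, 8. Powers 2^0, 2^1, 2^2, ….
Track B: 44, -44, 44, -44. Alternating ±44.
Position 9 falls in track A as its term 5, giving 16.

16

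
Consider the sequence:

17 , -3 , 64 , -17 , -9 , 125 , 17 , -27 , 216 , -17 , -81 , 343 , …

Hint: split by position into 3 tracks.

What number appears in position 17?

Taking every 3rd term gives 3 separate tracks.
Subsequence A is 17, -17, 17, -17, which is alternating ±17.
Subsequence B is -3, -9, -27, -81, which is geometric, ×3 each step.
Subsequence C is 64, 125, 216, 343, which is consecutive cubes n³ from n = 4.
Position 17 falls in subsequence B as its term 6, giving -729.

-729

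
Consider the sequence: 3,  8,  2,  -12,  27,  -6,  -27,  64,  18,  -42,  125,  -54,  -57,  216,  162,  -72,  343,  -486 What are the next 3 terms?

-87, 512, 1458

Taking every 3rd term gives 3 separate tracks.
Subsequence A: 3, -12, -27, -42, -57, -72 — arithmetic with common difference −15.
Subsequence B: 8, 27, 64, 125, 216, 343 — consecutive cubes n³ from n = 2.
Subsequence C: 2, -6, 18, -54, 162, -486 — geometric, ×-3 each step.
Term 19 comes from subsequence A (its 7th entry): -87.
Term 20 comes from subsequence B (its 7th entry): 512.
Term 21 comes from subsequence C (its 7th entry): 1458.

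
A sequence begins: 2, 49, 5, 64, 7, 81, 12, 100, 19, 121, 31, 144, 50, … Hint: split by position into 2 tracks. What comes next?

Taking every 2nd term gives 2 separate tracks.
Stream A: 2, 5, 7, 12, 19, 31, 50. Fibonacci-style (each term is the sum of the two before it).
Stream B: 49, 64, 81, 100, 121, 144. Consecutive squares n² from n = 7.
Position 14 → stream B, term 7 = 169.

169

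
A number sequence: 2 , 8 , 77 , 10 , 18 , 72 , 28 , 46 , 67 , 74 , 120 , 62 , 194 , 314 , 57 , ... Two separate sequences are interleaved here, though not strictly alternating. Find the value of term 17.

822

Positions follow the repeating pattern AAB; grouping by letter gives 2 tracks.
Track A: 2, 8, 10, 18, 28, 46, 74, 120, 194, 314 — each term equals the sum of the previous two.
Track B: 77, 72, 67, 62, 57 — subtracting 5 each time.
The 17th slot belongs to track A; its 12th term is 822.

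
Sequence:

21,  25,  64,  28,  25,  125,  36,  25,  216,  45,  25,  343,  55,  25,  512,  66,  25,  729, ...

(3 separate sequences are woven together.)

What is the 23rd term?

Split by position mod 3 into 3 tracks.
Subsequence A: 21, 28, 36, 45, 55, 66 (the triangular numbers T_6, T_7, …).
Subsequence B: 25, 25, 25, 25, 25, 25 (always 25).
Subsequence C: 64, 125, 216, 343, 512, 729 (consecutive cubes n³ from n = 4).
Position 23 → subsequence B, term 8 = 25.

25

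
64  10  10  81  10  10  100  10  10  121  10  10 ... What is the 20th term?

10

Reading positions in blocks of 3 reveals the pattern ABB — 2 tracks woven together.
Track A = 64, 81, 100, 121: perfect squares starting at 8².
Track B = 10, 10, 10, 10, 10, 10, 10, 10: the constant sequence 10.
Position 20 → track B, term 13 = 10.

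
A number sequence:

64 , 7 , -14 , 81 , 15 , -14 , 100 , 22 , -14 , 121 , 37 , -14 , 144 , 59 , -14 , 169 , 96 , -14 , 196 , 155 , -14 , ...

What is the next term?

225

Read the sequence 3 terms at a time; column i is its own pattern.
Track A = 64, 81, 100, 121, 144, 169, 196: the squares 8², 9², 10², ….
Track B = 7, 15, 22, 37, 59, 96, 155: Fibonacci-style (each term is the sum of the two before it).
Track C = -14, -14, -14, -14, -14, -14, -14: always -14.
Term 22 comes from track A (its 8th entry): 225.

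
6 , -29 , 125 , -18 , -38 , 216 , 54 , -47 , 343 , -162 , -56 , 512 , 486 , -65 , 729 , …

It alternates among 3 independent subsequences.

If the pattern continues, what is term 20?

Read the sequence 3 terms at a time; column i is its own pattern.
Track A = 6, -18, 54, -162, 486: a geometric progression (common ratio -3).
Track B = -29, -38, -47, -56, -65: arithmetic, step −9.
Track C = 125, 216, 343, 512, 729: consecutive cubes n³ from n = 5.
Term 20 comes from track B (its 7th entry): -83.

-83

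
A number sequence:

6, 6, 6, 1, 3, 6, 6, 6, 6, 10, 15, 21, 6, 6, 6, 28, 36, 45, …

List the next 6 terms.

Positions follow the repeating pattern AAABBB; grouping by letter gives 2 tracks.
Track A = 6, 6, 6, 6, 6, 6, 6, 6, 6: always 6.
Track B = 1, 3, 6, 10, 15, 21, 28, 36, 45: triangular numbers n(n+1)/2 for n = 1, 2, ….
Term 19 comes from track A (its 10th entry): 6.
Position 20 falls in track A as its term 11, giving 6.
Position 21 falls in track A as its term 12, giving 6.
Position 22 → track B, term 10 = 55.
Term 23 comes from track B (its 11th entry): 66.
Position 24 falls in track B as its term 12, giving 78.

6, 6, 6, 55, 66, 78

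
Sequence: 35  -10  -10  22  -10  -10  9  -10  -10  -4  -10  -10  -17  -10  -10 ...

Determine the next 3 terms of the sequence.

-30, -10, -10

Positions follow the repeating pattern ABB; grouping by letter gives 2 tracks.
Stream A is 35, 22, 9, -4, -17, which is linear: a_n = 48 − 13·n.
Stream B is -10, -10, -10, -10, -10, -10, -10, -10, -10, -10, which is the constant sequence -10.
Position 16 → stream A, term 6 = -30.
The 17th slot belongs to stream B; its 11th term is -10.
Position 18 → stream B, term 12 = -10.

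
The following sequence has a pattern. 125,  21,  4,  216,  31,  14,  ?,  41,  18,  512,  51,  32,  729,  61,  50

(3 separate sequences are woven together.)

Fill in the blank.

Split by position mod 3 into 3 tracks.
Track A: 125, 216, ?, 512, 729 — consecutive cubes n³ from n = 5.
Track B: 21, 31, 41, 51, 61 — adding 10 each time.
Track C: 4, 14, 18, 32, 50 — each term equals the sum of the previous two.
Filling track A at index 3 by its rule yields 343.

343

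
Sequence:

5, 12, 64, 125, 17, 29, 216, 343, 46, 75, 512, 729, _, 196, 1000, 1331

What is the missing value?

Reading positions in blocks of 4 reveals the pattern AABB — 2 tracks woven together.
Track A is 5, 12, 17, 29, 46, 75, ?, 196, which is Fibonacci-style (each term is the sum of the two before it).
Track B is 64, 125, 216, 343, 512, 729, 1000, 1331, which is perfect cubes starting at 4³.
Track A's pattern makes the blank 121.

121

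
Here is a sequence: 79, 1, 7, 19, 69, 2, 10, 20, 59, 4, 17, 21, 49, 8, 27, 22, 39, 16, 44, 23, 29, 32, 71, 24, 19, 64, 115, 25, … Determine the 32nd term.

Read the sequence 4 terms at a time; column i is its own pattern.
Stream A: 79, 69, 59, 49, 39, 29, 19 — linear: a_n = 89 − 10·n.
Stream B: 1, 2, 4, 8, 16, 32, 64 — powers of 2.
Stream C: 7, 10, 17, 27, 44, 71, 115 — a Fibonacci-like recurrence a_n = a_{n-1} + a_{n-2}.
Stream D: 19, 20, 21, 22, 23, 24, 25 — linear: a_n = 18 + n.
Position 32 falls in stream D as its term 8, giving 26.

26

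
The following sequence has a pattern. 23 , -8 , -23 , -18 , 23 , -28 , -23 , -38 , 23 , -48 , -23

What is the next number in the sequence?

The terms cycle through 2 interleaved subsequences.
Track A is 23, -23, 23, -23, 23, -23, which is the oscillation 23·(−1)^(n+1).
Track B is -8, -18, -28, -38, -48, which is linear: a_n = 2 − 10·n.
Term 12 comes from track B (its 6th entry): -58.

-58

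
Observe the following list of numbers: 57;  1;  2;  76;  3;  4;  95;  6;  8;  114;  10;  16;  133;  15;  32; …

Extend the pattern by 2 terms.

152, 21

Taking every 3rd term gives 3 separate tracks.
Subsequence A: 57, 76, 95, 114, 133 — linear: a_n = 38 + 19·n.
Subsequence B: 1, 3, 6, 10, 15 — the triangular numbers T_1, T_2, ….
Subsequence C: 2, 4, 8, 16, 32 — geometric with ratio 2.
The 16th slot belongs to subsequence A; its 6th term is 152.
Term 17 comes from subsequence B (its 6th entry): 21.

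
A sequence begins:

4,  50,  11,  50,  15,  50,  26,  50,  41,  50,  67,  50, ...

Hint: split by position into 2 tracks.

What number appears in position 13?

108

Split by position mod 2 into 2 tracks.
Stream A: 4, 11, 15, 26, 41, 67. Each term equals the sum of the previous two.
Stream B: 50, 50, 50, 50, 50, 50. Always 50.
Term 13 comes from stream A (its 7th entry): 108.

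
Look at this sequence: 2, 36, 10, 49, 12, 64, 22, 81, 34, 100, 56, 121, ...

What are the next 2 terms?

90, 144

Positions 1, 3, 5, … form one subsequence and positions 2, 4, 6, … form another.
Subsequence A is 2, 10, 12, 22, 34, 56, which is Fibonacci-style (each term is the sum of the two before it).
Subsequence B is 36, 49, 64, 81, 100, 121, which is consecutive squares n² from n = 6.
Term 13 comes from subsequence A (its 7th entry): 90.
Position 14 → subsequence B, term 7 = 144.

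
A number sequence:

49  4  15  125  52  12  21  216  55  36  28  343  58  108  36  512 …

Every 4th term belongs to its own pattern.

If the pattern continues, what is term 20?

Taking every 4th term gives 4 separate tracks.
Track A: 49, 52, 55, 58. Arithmetic with common difference +3.
Track B: 4, 12, 36, 108. A geometric progression (common ratio 3).
Track C: 15, 21, 28, 36. The triangular numbers T_5, T_6, ….
Track D: 125, 216, 343, 512. The cubes 5³, 6³, 7³, ….
Position 20 → track D, term 5 = 729.

729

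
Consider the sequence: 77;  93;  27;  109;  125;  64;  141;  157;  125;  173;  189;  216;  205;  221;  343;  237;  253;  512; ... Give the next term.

269

Reading positions in blocks of 3 reveals the pattern AAB — 2 tracks woven together.
Subsequence A: 77, 93, 109, 125, 141, 157, 173, 189, 205, 221, 237, 253. Arithmetic with common difference +16.
Subsequence B: 27, 64, 125, 216, 343, 512. Consecutive cubes n³ from n = 3.
Position 19 falls in subsequence A as its term 13, giving 269.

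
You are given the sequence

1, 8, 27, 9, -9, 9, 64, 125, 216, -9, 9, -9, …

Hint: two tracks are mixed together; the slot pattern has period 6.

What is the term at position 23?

Reading positions in blocks of 6 reveals the pattern AAABBB — 2 tracks woven together.
Subsequence A: 1, 8, 27, 64, 125, 216 — the cubes 1³, 2³, 3³, ….
Subsequence B: 9, -9, 9, -9, 9, -9 — the oscillation 9·(−1)^(n+1).
Position 23 falls in subsequence B as its term 11, giving 9.

9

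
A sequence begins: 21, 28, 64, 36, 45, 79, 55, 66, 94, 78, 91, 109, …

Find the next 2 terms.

105, 120

Reading positions in blocks of 3 reveals the pattern AAB — 2 tracks woven together.
Track A: 21, 28, 36, 45, 55, 66, 78, 91 (triangular numbers n(n+1)/2 for n = 6, 7, …).
Track B: 64, 79, 94, 109 (arithmetic with common difference +15).
The 13th slot belongs to track A; its 9th term is 105.
Term 14 comes from track A (its 10th entry): 120.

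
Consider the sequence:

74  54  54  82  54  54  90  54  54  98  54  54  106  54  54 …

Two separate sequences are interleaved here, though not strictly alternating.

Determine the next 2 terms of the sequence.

Positions follow the repeating pattern ABB; grouping by letter gives 2 tracks.
Track A: 74, 82, 90, 98, 106 — arithmetic with common difference +8.
Track B: 54, 54, 54, 54, 54, 54, 54, 54, 54, 54 — constant 54.
Position 16 falls in track A as its term 6, giving 114.
Term 17 comes from track B (its 11th entry): 54.

114, 54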